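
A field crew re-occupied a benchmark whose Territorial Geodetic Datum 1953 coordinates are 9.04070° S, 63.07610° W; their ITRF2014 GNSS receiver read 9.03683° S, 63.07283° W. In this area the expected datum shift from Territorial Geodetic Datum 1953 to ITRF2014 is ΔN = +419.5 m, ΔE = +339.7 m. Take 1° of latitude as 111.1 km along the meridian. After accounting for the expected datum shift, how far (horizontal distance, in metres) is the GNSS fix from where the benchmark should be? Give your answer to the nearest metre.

Observed coordinate differences: Δφ = +0.00387°, Δλ = +0.00327°.
Converting to metres (1° lat = 111100 m, cos φ = 0.987577): observed ΔN = 430.0 m, observed ΔE = 358.8 m.
Subtracting the expected shift leaves a residual of 430.0 − (419.5) = 10.5 m north and 358.8 − (339.7) = 19.1 m east.
Residual distance = √(10.5² + 19.1²) = 21.8 m.

22 m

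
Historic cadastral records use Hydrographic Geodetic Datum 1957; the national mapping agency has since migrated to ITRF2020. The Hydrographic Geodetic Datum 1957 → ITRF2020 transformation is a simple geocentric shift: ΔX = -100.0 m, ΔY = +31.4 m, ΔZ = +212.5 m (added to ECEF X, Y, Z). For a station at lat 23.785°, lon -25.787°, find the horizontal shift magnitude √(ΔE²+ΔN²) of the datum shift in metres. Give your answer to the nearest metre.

At φ = 23.785°, λ = -25.787°: sin φ = 0.403306, cos φ = 0.915065, sin λ = -0.435027, cos λ = 0.900417.
ΔE = −sin λ·ΔX + cos λ·ΔY = −(-0.435027)·(-100.0) + (0.900417)·(31.4) = -15.23 m.
ΔN = −sin φ cos λ·ΔX − sin φ sin λ·ΔY + cos φ·ΔZ = −(0.403306)(0.900417)(-100.0) − (0.403306)(-0.435027)(31.4) + (0.915065)(212.5) = 236.27 m.
Horizontal magnitude = √(ΔE² + ΔN²) = √((-15.23)² + 236.27²) = 236.77 m.

237 m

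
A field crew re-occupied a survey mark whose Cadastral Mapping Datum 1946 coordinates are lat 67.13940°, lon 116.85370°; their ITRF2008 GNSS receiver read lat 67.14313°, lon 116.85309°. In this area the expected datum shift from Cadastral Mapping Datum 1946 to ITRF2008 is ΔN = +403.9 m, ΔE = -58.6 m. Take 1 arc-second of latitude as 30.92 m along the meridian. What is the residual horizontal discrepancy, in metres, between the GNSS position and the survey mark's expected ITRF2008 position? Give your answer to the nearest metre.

34 m

Observed coordinate differences: Δφ = +0.00373°, Δλ = -0.00061°.
Converting to metres (1° lat = 111312 m, cos φ = 0.388490): observed ΔN = 415.2 m, observed ΔE = -26.4 m.
Subtracting the expected shift leaves a residual of 415.2 − (403.9) = 11.3 m north and -26.4 − (-58.6) = 32.2 m east.
Residual distance = √(11.3² + 32.2²) = 34.1 m.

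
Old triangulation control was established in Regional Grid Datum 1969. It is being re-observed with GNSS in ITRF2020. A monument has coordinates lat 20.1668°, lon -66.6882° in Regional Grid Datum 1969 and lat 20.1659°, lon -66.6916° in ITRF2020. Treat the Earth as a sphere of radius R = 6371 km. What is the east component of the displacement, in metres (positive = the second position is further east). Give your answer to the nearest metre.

Δφ = 20.1659° − 20.1668° = -0.0009°; Δλ = -66.6916° − -66.6882° = -0.0034°.
1° along a meridian = πR/180 = 111195 m.
ΔN = Δφ × 111195 = -100.1 m; ΔE = Δλ × 111195 × cos(20.1668°) = -0.0034 × 111195 × 0.938693 = -354.9 m.

ΔE = -355 m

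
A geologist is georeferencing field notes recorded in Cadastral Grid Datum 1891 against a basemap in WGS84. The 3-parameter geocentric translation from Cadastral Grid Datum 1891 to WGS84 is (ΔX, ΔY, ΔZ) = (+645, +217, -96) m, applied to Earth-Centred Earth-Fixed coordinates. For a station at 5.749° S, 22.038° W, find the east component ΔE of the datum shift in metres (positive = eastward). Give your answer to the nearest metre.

ΔE = 443 m

The local east axis at (φ, λ) is (−sin λ, cos λ, 0), so ΔE = −sin(-22.038°)·645 + cos(-22.038°)·217 = 443.16 m.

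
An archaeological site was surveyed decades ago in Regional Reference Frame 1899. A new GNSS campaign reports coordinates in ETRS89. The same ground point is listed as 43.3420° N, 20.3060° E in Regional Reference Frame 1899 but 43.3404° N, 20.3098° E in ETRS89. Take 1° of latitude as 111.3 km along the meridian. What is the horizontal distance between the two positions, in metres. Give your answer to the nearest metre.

Δφ = 43.3404° − 43.3420° = -0.0016°; Δλ = 20.3098° − 20.3060° = +0.0038°.
ΔN = Δφ × 111300 = -178.1 m; ΔE = Δλ × 111300 × cos(43.3420°) = +0.0038 × 111300 × 0.727270 = 307.6 m.
Distance = √(ΔE² + ΔN²) = √(307.6² + (-178.1)²) = 355.4 m.

355 m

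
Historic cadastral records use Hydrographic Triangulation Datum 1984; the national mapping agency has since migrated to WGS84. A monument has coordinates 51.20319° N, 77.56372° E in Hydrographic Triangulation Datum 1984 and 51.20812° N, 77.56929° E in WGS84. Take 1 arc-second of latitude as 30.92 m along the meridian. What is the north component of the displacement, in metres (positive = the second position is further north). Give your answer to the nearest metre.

Δφ = 51.20812° − 51.20319° = +0.00493°; Δλ = 77.56929° − 77.56372° = +0.00557°.
1° of latitude = 3600 × 30.92 = 111312 m.
ΔN = Δφ × 111312 = 548.8 m; ΔE = Δλ × 111312 × cos(51.20319°) = +0.00557 × 111312 × 0.626560 = 388.5 m.

ΔN = 549 m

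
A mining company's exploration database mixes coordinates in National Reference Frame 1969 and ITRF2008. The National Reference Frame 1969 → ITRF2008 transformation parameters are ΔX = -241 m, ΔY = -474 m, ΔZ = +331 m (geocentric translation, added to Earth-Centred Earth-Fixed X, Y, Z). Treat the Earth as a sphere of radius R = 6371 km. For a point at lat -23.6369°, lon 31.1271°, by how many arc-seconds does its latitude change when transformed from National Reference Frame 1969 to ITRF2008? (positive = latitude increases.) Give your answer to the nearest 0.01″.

sin φ = -0.400939, cos φ = 0.916105, sin λ = 0.516938, cos λ = 0.856023.
North component: ΔN = −sin φ cos λ·ΔX − sin φ sin λ·ΔY + cos φ·ΔZ = −(-0.400939)(0.856023)(-241) − (-0.400939)(0.516938)(-474) + (0.916105)(331) = 122.27 m.
1° of latitude spans πR/180 = 111195 m, so Δφ = 122.27 / 111195 × 3600 = 3.959″.

Δφ = 3.96″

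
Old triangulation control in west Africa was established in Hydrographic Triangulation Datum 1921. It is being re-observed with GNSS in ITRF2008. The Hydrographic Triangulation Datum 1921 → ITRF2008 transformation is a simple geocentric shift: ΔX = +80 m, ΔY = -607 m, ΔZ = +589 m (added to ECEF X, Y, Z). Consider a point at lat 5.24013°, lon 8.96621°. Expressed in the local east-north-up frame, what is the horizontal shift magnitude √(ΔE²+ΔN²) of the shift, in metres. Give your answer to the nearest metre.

849 m

The local east axis at (φ, λ) is (−sin λ, cos λ, 0), so ΔE = −sin(8.96621°)·80 + cos(8.96621°)·(-607) = -612.05 m.
The local north axis is (−sin φ cos λ, −sin φ sin λ, cos φ), giving ΔN = -7.217 + 8.640 + 586.538 = 587.96 m.
Horizontal magnitude = √(ΔE² + ΔN²) = √((-612.05)² + 587.96²) = 848.71 m.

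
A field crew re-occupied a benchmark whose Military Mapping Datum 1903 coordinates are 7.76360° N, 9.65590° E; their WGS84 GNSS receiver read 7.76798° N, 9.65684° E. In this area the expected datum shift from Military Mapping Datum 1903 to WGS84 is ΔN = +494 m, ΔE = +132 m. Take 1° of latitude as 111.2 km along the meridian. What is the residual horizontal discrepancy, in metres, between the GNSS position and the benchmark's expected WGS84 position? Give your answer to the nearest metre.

29 m

Observed coordinate differences: Δφ = +0.00438°, Δλ = +0.00094°.
Converting to metres (1° lat = 111200 m, cos φ = 0.990834): observed ΔN = 487.1 m, observed ΔE = 103.6 m.
Subtracting the expected shift leaves a residual of 487.1 − (494) = -6.9 m north and 103.6 − (132) = -28.4 m east.
Residual distance = √((-6.9)² + (-28.4)²) = 29.3 m.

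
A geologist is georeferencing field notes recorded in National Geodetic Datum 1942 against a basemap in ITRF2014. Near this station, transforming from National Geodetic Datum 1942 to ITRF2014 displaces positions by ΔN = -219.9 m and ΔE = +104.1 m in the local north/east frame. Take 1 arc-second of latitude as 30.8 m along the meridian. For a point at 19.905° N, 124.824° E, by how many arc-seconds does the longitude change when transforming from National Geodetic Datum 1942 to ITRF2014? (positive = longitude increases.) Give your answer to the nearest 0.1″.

Δλ = 3.6″

At latitude 19.905°, cos φ = 0.940258.
1″ of longitude at this latitude = 30.80 × cos φ = 28.9600 m, so Δλ = 104.1 / 28.9600 = 3.595″.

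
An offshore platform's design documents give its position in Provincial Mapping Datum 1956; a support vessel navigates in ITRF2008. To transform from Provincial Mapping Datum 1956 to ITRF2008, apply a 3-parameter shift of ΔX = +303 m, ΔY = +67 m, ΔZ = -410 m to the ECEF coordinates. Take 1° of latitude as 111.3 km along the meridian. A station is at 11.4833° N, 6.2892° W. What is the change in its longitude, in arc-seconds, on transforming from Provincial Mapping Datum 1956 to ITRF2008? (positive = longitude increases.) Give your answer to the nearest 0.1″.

Δλ = 3.3″

sin φ = 0.199082, cos φ = 0.979983, sin λ = -0.109547, cos λ = 0.993982.
East component: ΔE = −sin λ·ΔX + cos λ·ΔY = −(-0.109547)(303) + (0.993982)(67) = 99.79 m.
1° of latitude spans 111300 m; at latitude φ, 1° of longitude spans that × cos φ = 109072.1 m, so Δλ = 99.79 / 109072.1 × 3600 = 3.294″.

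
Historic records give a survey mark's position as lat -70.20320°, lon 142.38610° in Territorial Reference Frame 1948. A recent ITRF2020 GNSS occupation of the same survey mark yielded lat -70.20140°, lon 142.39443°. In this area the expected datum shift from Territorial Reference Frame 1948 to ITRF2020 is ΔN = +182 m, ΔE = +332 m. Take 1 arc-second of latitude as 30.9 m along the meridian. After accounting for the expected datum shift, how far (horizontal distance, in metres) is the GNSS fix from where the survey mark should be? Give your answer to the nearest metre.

Observed coordinate differences: Δφ = +0.00180°, Δλ = +0.00833°.
Converting to metres (1° lat = 111240 m, cos φ = 0.338685): observed ΔN = 200.2 m, observed ΔE = 313.8 m.
Subtracting the expected shift leaves a residual of 200.2 − (182) = 18.2 m north and 313.8 − (332) = -18.2 m east.
Residual distance = √(18.2² + (-18.2)²) = 25.7 m.

26 m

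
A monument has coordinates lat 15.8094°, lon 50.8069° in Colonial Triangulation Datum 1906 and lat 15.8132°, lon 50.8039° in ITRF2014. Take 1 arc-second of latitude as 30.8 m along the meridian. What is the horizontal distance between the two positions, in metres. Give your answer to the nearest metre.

Δφ = 15.8132° − 15.8094° = +0.0038°; Δλ = 50.8039° − 50.8069° = -0.0030°.
1° of latitude = 3600 × 30.80 = 110880 m.
ΔN = Δφ × 110880 = 421.3 m; ΔE = Δλ × 110880 × cos(15.8094°) = -0.0030 × 110880 × 0.962173 = -320.1 m.
Distance = √(ΔE² + ΔN²) = √((-320.1)² + 421.3²) = 529.1 m.

529 m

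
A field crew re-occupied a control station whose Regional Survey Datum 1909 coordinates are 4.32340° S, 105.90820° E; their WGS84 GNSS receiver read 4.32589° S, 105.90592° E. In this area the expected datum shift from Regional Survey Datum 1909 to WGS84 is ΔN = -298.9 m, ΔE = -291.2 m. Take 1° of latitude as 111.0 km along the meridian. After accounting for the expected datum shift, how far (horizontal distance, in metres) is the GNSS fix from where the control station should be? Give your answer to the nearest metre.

Observed coordinate differences: Δφ = -0.00249°, Δλ = -0.00228°.
Converting to metres (1° lat = 111000 m, cos φ = 0.997154): observed ΔN = -276.4 m, observed ΔE = -252.4 m.
Subtracting the expected shift leaves a residual of -276.4 − (-298.9) = 22.5 m north and -252.4 − (-291.2) = 38.8 m east.
Residual distance = √(22.5² + 38.8²) = 44.9 m.

45 m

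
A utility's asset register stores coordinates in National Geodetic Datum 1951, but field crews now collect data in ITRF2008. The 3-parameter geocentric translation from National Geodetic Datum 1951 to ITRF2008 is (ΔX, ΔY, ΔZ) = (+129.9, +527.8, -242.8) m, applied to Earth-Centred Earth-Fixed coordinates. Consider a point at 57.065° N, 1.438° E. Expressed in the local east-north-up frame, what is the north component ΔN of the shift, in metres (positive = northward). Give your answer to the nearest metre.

ΔN = -252 m

The local north axis is (−sin φ cos λ, −sin φ sin λ, cos φ), giving ΔN = -108.989 − 11.117 − 132.007 = -252.11 m.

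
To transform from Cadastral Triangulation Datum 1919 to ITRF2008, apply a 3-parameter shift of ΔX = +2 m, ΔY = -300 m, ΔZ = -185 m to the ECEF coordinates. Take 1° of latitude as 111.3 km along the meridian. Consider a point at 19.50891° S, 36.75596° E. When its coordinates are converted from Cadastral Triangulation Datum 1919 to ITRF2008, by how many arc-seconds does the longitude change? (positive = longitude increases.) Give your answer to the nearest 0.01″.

sin φ = -0.333953, cos φ = 0.942590, sin λ = 0.598408, cos λ = 0.801192.
East component: ΔE = −sin λ·ΔX + cos λ·ΔY = −(0.598408)(2) + (0.801192)(-300) = -241.55 m.
1° of latitude spans 111300 m; at latitude φ, 1° of longitude spans that × cos φ = 104910.2 m, so Δλ = -241.55 / 104910.2 × 3600 = -8.289″.

Δλ = -8.29″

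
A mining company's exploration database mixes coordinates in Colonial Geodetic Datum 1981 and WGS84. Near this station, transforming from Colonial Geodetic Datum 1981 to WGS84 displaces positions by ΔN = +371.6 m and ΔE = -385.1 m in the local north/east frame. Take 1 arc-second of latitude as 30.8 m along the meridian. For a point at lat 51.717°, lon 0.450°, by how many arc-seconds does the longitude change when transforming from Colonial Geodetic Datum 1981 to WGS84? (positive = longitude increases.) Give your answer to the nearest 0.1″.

At latitude 51.717°, cos φ = 0.619546.
1″ of longitude at this latitude = 30.80 × cos φ = 19.0820 m, so Δλ = -385.1 / 19.0820 = -20.181″.

Δλ = -20.2″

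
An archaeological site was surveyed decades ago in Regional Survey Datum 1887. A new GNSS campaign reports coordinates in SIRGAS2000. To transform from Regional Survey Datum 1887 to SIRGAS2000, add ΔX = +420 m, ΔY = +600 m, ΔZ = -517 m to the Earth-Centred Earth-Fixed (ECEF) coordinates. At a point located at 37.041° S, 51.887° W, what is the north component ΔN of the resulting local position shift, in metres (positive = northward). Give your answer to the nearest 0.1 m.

ΔN = -540.9 m

The local north axis is (−sin φ cos λ, −sin φ sin λ, cos φ), giving ΔN = 156.157 − 284.373 − 412.672 = -540.89 m.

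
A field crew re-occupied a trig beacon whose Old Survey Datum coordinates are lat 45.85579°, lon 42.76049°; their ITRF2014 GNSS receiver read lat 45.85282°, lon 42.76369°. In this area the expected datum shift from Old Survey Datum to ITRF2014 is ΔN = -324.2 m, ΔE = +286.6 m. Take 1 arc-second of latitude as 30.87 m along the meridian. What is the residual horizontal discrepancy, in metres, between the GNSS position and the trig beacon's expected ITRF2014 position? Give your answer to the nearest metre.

39 m

Observed coordinate differences: Δφ = -0.00297°, Δλ = +0.00320°.
Converting to metres (1° lat = 111132 m, cos φ = 0.696467): observed ΔN = -330.1 m, observed ΔE = 247.7 m.
Subtracting the expected shift leaves a residual of -330.1 − (-324.2) = -5.9 m north and 247.7 − (286.6) = -38.9 m east.
Residual distance = √((-5.9)² + (-38.9)²) = 39.4 m.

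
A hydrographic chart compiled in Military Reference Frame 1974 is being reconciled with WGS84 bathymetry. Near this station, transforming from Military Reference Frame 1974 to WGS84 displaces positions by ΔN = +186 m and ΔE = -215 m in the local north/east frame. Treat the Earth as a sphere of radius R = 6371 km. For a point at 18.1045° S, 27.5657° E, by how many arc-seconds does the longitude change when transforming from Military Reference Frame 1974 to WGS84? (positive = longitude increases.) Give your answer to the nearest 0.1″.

At latitude -18.1045°, cos φ = 0.950491.
One radian of longitude at latitude φ spans R cos φ, so Δλ = ΔE / (R cos φ) = -215.0 / (6371000 × 0.950491) = -3.5504e-05 rad = -7.323″.

Δλ = -7.3″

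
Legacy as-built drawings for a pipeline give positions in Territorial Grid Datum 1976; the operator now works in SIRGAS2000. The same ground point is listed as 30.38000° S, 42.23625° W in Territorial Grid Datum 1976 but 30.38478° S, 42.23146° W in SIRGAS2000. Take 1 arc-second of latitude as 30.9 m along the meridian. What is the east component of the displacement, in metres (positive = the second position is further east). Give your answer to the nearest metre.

Δφ = -30.38478° − -30.38000° = -0.00478°; Δλ = -42.23146° − -42.23625° = +0.00479°.
1° of latitude = 3600 × 30.90 = 111240 m.
ΔN = Δφ × 111240 = -531.7 m; ΔE = Δλ × 111240 × cos(-30.38000°) = +0.00479 × 111240 × 0.862690 = 459.7 m.

ΔE = 460 m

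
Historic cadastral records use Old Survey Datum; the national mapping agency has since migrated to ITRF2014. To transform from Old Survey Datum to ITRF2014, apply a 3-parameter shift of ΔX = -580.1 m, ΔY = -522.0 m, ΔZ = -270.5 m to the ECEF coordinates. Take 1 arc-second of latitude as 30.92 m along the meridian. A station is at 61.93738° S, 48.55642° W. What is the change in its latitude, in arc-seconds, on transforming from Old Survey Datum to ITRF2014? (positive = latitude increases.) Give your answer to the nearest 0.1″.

sin φ = -0.882434, cos φ = 0.470436, sin λ = -0.749608, cos λ = 0.661882.
North component: ΔN = −sin φ cos λ·ΔX − sin φ sin λ·ΔY + cos φ·ΔZ = −(-0.882434)(0.661882)(-580.1) − (-0.882434)(-0.749608)(-522.0) + (0.470436)(-270.5) = -120.78 m.
1° of latitude spans 3600 × 30.92 = 111312 m, so Δφ = -120.78 / 111312 × 3600 = -3.906″.

Δφ = -3.9″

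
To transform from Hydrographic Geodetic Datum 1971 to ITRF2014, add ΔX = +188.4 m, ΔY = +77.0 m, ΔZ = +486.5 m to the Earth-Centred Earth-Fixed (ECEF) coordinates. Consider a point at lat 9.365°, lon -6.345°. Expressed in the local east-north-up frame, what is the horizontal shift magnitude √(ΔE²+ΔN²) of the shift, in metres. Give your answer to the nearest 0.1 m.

461.3 m

The local east axis at (φ, λ) is (−sin λ, cos λ, 0), so ΔE = −sin(-6.345°)·188.4 + cos(-6.345°)·77.0 = 97.35 m.
The local north axis is (−sin φ cos λ, −sin φ sin λ, cos φ), giving ΔN = -30.469 + 1.385 + 480.016 = 450.93 m.
Horizontal magnitude = √(ΔE² + ΔN²) = √(97.35² + 450.93²) = 461.32 m.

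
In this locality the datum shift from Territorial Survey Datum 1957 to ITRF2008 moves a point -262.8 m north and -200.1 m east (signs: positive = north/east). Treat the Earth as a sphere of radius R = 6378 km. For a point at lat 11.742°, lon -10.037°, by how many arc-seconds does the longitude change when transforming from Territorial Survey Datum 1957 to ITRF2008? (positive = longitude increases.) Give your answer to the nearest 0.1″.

Δλ = -6.6″

At latitude 11.742°, cos φ = 0.979074.
One radian of longitude at latitude φ spans R cos φ, so Δλ = ΔE / (R cos φ) = -200.1 / (6378000 × 0.979074) = -3.2044e-05 rad = -6.610″.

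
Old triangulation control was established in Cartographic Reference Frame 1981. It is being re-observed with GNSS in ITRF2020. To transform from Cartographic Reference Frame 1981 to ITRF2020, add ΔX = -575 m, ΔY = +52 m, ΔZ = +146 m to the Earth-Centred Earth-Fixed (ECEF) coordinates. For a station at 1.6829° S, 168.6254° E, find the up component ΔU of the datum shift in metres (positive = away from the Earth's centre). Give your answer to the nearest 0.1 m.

ΔU = 569.4 m

The local up (radial) axis is (cos φ cos λ, cos φ sin λ, sin φ), giving ΔU = 563.463 + 10.251 − 4.288 = 569.43 m.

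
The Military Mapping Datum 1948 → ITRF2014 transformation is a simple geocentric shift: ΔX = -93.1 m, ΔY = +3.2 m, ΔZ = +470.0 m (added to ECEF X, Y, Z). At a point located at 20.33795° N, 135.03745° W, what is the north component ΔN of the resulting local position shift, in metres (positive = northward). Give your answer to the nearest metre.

The local north axis is (−sin φ cos λ, −sin φ sin λ, cos φ), giving ΔN = -22.895 + 0.786 + 440.700 = 418.59 m.

ΔN = 419 m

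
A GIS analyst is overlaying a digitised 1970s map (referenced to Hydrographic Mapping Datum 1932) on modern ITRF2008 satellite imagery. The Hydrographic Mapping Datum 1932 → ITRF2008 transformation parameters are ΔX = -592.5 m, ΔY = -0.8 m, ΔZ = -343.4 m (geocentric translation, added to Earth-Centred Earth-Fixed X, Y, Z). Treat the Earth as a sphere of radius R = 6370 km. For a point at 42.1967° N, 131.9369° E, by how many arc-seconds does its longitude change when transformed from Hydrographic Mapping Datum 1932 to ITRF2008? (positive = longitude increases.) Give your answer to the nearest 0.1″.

Δλ = 19.3″

sin φ = 0.671678, cos φ = 0.740843, sin λ = 0.743881, cos λ = -0.668312.
East component: ΔE = −sin λ·ΔX + cos λ·ΔY = −(0.743881)(-592.5) + (-0.668312)(-0.8) = 441.28 m.
1° of latitude spans πR/180 = 111177 m; at latitude φ, 1° of longitude spans that × cos φ = 82365.1 m, so Δλ = 441.28 / 82365.1 × 3600 = 19.288″.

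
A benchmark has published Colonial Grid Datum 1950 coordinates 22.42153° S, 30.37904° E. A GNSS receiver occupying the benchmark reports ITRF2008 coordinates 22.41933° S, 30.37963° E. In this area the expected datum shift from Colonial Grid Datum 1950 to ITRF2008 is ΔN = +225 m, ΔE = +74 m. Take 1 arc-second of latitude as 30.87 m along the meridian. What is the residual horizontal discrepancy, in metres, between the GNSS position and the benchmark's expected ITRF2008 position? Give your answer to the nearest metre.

Observed coordinate differences: Δφ = +0.00220°, Δλ = +0.00059°.
Converting to metres (1° lat = 111132 m, cos φ = 0.924403): observed ΔN = 244.5 m, observed ΔE = 60.6 m.
Subtracting the expected shift leaves a residual of 244.5 − (225) = 19.5 m north and 60.6 − (74) = -13.4 m east.
Residual distance = √(19.5² + (-13.4)²) = 23.6 m.

24 m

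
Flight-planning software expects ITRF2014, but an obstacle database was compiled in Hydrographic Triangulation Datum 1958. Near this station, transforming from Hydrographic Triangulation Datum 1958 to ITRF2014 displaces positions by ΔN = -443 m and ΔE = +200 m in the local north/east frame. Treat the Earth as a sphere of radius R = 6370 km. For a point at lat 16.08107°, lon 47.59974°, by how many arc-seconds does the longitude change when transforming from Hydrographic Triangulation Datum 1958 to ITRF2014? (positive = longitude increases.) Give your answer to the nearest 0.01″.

Δλ = 6.74″

At latitude 16.08107°, cos φ = 0.960871.
One radian of longitude at latitude φ spans R cos φ, so Δλ = ΔE / (R cos φ) = 200.0 / (6370000 × 0.960871) = 3.2676e-05 rad = 6.740″.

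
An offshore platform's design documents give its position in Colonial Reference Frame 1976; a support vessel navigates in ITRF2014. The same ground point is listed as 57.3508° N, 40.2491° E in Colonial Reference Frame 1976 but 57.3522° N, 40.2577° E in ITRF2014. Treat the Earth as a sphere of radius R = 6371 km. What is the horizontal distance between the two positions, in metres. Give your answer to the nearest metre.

539 m

Δφ = 57.3522° − 57.3508° = +0.0014°; Δλ = 40.2577° − 40.2491° = +0.0086°.
1° along a meridian = πR/180 = 111195 m.
ΔN = Δφ × 111195 = 155.7 m; ΔE = Δλ × 111195 × cos(57.3508°) = +0.0086 × 111195 × 0.539494 = 515.9 m.
Distance = √(ΔE² + ΔN²) = √(515.9² + 155.7²) = 538.9 m.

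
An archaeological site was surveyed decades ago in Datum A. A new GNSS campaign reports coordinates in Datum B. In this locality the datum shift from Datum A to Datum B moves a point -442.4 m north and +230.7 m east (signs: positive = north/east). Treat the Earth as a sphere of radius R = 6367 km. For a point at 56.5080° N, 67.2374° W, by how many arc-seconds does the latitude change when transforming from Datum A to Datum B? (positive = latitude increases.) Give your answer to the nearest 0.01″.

On a sphere of radius R, 1 rad of latitude = R, so Δφ = ΔN / R = -442.4 / 6367000 = -6.9483e-05 rad = -14.332″.

Δφ = -14.33″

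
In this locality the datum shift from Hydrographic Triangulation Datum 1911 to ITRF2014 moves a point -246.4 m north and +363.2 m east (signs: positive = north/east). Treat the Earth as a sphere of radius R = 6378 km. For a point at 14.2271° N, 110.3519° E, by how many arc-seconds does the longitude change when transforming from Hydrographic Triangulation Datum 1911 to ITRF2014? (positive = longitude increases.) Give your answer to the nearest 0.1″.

At latitude 14.2271°, cos φ = 0.969329.
One radian of longitude at latitude φ spans R cos φ, so Δλ = ΔE / (R cos φ) = 363.2 / (6378000 × 0.969329) = 5.8748e-05 rad = 12.118″.

Δλ = 12.1″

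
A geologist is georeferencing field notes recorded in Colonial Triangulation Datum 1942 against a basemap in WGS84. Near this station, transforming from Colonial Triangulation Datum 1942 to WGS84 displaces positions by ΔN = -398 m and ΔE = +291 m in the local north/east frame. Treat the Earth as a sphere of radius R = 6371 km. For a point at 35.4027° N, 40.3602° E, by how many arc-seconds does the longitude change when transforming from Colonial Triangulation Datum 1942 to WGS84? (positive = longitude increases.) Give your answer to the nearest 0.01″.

Δλ = 11.56″

At latitude 35.4027°, cos φ = 0.815100.
One radian of longitude at latitude φ spans R cos φ, so Δλ = ΔE / (R cos φ) = 291.0 / (6371000 × 0.815100) = 5.6037e-05 rad = 11.558″.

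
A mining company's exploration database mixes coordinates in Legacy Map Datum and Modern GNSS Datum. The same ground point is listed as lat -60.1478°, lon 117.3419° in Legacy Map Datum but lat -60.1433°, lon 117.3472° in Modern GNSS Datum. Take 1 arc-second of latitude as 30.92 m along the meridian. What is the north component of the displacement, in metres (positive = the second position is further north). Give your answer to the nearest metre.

Δφ = -60.1433° − -60.1478° = +0.0045°; Δλ = 117.3472° − 117.3419° = +0.0053°.
1° of latitude = 3600 × 30.92 = 111312 m.
ΔN = Δφ × 111312 = 500.9 m; ΔE = Δλ × 111312 × cos(-60.1478°) = +0.0053 × 111312 × 0.497764 = 293.7 m.

ΔN = 501 m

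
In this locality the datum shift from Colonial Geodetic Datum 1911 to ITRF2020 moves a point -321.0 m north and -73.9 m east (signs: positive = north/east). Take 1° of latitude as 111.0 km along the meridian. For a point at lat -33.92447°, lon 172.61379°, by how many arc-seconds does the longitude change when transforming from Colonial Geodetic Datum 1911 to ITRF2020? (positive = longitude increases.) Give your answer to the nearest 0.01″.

At latitude -33.92447°, cos φ = 0.829774.
1° of longitude at this latitude = 111.0 × cos φ = 92.10 km, so Δλ = -73.9 / 92104.9 = -0.0008023° = -2.888″.

Δλ = -2.89″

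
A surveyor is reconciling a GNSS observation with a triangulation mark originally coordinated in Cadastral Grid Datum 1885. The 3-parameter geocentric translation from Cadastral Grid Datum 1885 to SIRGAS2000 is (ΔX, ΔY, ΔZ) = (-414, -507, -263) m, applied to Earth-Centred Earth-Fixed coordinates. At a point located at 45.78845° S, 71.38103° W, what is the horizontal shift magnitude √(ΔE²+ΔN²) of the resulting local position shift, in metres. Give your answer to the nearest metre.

558 m

At φ = -45.78845°, λ = -71.38103°: sin φ = -0.716770, cos φ = 0.697310, sin λ = -0.947663, cos λ = 0.319273.
ΔE = −sin λ·ΔX + cos λ·ΔY = −(-0.947663)·(-414) + (0.319273)·(-507) = -554.20 m.
ΔN = −sin φ cos λ·ΔX − sin φ sin λ·ΔY + cos φ·ΔZ = −(-0.716770)(0.319273)(-414) − (-0.716770)(-0.947663)(-507) + (0.697310)(-263) = 66.25 m.
Horizontal magnitude = √(ΔE² + ΔN²) = √((-554.20)² + 66.25²) = 558.15 m.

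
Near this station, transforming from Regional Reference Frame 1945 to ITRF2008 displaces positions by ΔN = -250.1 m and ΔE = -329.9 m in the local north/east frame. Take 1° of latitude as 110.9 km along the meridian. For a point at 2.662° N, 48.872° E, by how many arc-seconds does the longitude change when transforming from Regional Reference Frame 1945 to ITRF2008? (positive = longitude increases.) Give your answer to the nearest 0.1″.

At latitude 2.662°, cos φ = 0.998921.
1° of longitude at this latitude = 110.9 × cos φ = 110.78 km, so Δλ = -329.9 / 110780.3 = -0.0029780° = -10.721″.

Δλ = -10.7″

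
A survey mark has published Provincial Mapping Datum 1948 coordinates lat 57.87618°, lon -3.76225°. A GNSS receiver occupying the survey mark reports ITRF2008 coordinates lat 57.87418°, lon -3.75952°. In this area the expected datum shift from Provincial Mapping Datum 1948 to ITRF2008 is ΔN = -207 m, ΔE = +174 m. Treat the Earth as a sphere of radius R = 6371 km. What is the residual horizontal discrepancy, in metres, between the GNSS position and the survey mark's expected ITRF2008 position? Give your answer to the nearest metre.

20 m

Observed coordinate differences: Δφ = -0.00200°, Δλ = +0.00273°.
Converting to metres (1° lat = 111195 m, cos φ = 0.531751): observed ΔN = -222.4 m, observed ΔE = 161.4 m.
Subtracting the expected shift leaves a residual of -222.4 − (-207) = -15.4 m north and 161.4 − (174) = -12.6 m east.
Residual distance = √((-15.4)² + (-12.6)²) = 19.9 m.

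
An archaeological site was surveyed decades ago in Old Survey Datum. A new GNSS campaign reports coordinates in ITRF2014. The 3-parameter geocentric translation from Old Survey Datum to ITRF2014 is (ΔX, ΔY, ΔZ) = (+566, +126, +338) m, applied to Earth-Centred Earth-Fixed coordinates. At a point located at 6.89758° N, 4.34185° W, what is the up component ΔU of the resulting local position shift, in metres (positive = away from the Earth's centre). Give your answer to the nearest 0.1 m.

At φ = 6.89758°, λ = -4.34185°: sin φ = 0.120095, cos φ = 0.992762, sin λ = -0.075707, cos λ = 0.997130.
ΔU = cos φ cos λ·ΔX + cos φ sin λ·ΔY + sin φ·ΔZ = (0.992762)(0.997130)(566) + (0.992762)(-0.075707)(126) + (0.120095)(338) = 591.41 m.

ΔU = 591.4 m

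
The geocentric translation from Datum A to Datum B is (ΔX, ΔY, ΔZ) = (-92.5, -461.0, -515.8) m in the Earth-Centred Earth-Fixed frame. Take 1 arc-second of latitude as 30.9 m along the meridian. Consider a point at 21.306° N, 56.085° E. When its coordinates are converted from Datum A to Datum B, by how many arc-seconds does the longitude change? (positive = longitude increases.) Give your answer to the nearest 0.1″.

Δλ = -6.3″

sin φ = 0.363349, cos φ = 0.931653, sin λ = 0.829866, cos λ = 0.557962.
East component: ΔE = −sin λ·ΔX + cos λ·ΔY = −(0.829866)(-92.5) + (0.557962)(-461.0) = -180.46 m.
1° of latitude spans 3600 × 30.90 = 111240 m; at latitude φ, 1° of longitude spans that × cos φ = 103637.1 m, so Δλ = -180.46 / 103637.1 × 3600 = -6.268″.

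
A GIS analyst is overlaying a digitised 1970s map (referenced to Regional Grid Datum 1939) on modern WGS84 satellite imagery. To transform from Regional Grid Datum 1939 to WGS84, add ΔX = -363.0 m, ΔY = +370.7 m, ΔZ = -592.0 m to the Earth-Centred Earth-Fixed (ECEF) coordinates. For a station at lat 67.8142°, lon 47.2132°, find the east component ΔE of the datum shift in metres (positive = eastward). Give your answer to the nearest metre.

ΔE = 518 m

At φ = 67.8142°, λ = 47.2132°: sin φ = 0.925964, cos φ = 0.377611, sin λ = 0.733886, cos λ = 0.679272.
ΔE = −sin λ·ΔX + cos λ·ΔY = −(0.733886)·(-363.0) + (0.679272)·(370.7) = 518.21 m.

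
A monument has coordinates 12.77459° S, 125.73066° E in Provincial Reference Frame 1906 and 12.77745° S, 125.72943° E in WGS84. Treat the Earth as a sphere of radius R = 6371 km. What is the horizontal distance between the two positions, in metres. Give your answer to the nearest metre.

Δφ = -12.77745° − -12.77459° = -0.00286°; Δλ = 125.72943° − 125.73066° = -0.00123°.
1° along a meridian = πR/180 = 111195 m.
ΔN = Δφ × 111195 = -318.0 m; ΔE = Δλ × 111195 × cos(-12.77459°) = -0.00123 × 111195 × 0.975248 = -133.4 m.
Distance = √(ΔE² + ΔN²) = √((-133.4)² + (-318.0)²) = 344.9 m.

345 m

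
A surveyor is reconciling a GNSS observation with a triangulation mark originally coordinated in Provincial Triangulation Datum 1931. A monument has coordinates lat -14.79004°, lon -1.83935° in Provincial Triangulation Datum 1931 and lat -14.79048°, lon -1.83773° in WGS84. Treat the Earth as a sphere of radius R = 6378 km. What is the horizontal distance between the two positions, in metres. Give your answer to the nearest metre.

Δφ = -14.79048° − -14.79004° = -0.00044°; Δλ = -1.83773° − -1.83935° = +0.00162°.
1° along a meridian = πR/180 = 111317 m.
ΔN = Δφ × 111317 = -49.0 m; ΔE = Δλ × 111317 × cos(-14.79004°) = +0.00162 × 111317 × 0.966868 = 174.4 m.
Distance = √(ΔE² + ΔN²) = √(174.4² + (-49.0)²) = 181.1 m.

181 m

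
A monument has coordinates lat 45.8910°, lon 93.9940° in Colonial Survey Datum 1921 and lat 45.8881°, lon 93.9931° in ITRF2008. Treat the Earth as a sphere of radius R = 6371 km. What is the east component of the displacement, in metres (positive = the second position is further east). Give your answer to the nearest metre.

Δφ = 45.8881° − 45.8910° = -0.0029°; Δλ = 93.9931° − 93.9940° = -0.0009°.
1° along a meridian = πR/180 = 111195 m.
ΔN = Δφ × 111195 = -322.5 m; ΔE = Δλ × 111195 × cos(45.8910°) = -0.0009 × 111195 × 0.696026 = -69.7 m.

ΔE = -70 m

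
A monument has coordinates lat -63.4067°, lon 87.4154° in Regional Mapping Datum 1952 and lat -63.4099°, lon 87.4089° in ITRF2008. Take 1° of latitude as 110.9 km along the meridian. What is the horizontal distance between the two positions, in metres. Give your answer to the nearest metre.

480 m

Δφ = -63.4099° − -63.4067° = -0.0032°; Δλ = 87.4089° − 87.4154° = -0.0065°.
ΔN = Δφ × 110900 = -354.9 m; ΔE = Δλ × 110900 × cos(-63.4067°) = -0.0065 × 110900 × 0.447655 = -322.7 m.
Distance = √(ΔE² + ΔN²) = √((-322.7)² + (-354.9)²) = 479.7 m.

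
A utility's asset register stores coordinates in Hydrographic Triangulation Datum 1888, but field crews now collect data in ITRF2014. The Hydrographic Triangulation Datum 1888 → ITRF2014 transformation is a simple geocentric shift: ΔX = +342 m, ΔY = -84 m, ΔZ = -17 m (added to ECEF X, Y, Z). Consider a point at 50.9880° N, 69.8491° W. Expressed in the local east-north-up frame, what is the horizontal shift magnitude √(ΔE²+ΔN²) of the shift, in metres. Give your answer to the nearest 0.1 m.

The local east axis at (φ, λ) is (−sin λ, cos λ, 0), so ΔE = −sin(-69.8491°)·342 + cos(-69.8491°)·(-84) = 292.13 m.
The local north axis is (−sin φ cos λ, −sin φ sin λ, cos φ), giving ΔN = -91.545 − 61.274 − 10.701 = -163.52 m.
Horizontal magnitude = √(ΔE² + ΔN²) = √(292.13² + (-163.52)²) = 334.78 m.

334.8 m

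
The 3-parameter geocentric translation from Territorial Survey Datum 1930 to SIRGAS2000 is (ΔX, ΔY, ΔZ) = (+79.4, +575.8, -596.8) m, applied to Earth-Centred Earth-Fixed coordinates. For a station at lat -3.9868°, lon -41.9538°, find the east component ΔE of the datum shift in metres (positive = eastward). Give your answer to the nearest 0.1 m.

ΔE = 481.3 m

The local east axis at (φ, λ) is (−sin λ, cos λ, 0), so ΔE = −sin(-41.9538°)·79.4 + cos(-41.9538°)·575.8 = 481.29 m.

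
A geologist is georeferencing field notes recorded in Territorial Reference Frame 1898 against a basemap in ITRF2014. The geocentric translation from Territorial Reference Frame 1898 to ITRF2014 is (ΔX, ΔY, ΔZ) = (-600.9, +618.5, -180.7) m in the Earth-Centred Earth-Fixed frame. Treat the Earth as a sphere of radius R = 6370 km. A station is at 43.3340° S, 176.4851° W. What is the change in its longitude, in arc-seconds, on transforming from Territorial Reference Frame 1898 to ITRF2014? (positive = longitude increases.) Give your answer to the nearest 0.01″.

Δλ = -29.12″

sin φ = -0.686250, cos φ = 0.727366, sin λ = -0.061308, cos λ = -0.998119.
East component: ΔE = −sin λ·ΔX + cos λ·ΔY = −(-0.061308)(-600.9) + (-0.998119)(618.5) = -654.18 m.
1° of latitude spans πR/180 = 111177 m; at latitude φ, 1° of longitude spans that × cos φ = 80866.7 m, so Δλ = -654.18 / 80866.7 × 3600 = -29.122″.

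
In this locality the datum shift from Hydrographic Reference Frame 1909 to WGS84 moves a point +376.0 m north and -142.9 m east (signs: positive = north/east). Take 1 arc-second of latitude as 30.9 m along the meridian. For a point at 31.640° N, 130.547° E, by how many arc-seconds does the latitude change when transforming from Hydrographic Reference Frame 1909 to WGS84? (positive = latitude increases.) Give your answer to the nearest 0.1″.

1″ of latitude = 30.90 m, so Δφ = 376.0 / 30.90 = 12.168″.

Δφ = 12.2″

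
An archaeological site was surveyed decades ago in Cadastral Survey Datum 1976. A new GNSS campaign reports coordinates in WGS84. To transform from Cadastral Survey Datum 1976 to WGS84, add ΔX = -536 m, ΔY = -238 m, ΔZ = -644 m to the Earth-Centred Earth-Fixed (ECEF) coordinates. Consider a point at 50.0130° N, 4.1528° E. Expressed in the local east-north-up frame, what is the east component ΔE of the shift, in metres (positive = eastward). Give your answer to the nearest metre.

ΔE = -199 m

At φ = 50.0130°, λ = 4.1528°: sin φ = 0.766190, cos φ = 0.642614, sin λ = 0.072417, cos λ = 0.997374.
ΔE = −sin λ·ΔX + cos λ·ΔY = −(0.072417)·(-536) + (0.997374)·(-238) = -198.56 m.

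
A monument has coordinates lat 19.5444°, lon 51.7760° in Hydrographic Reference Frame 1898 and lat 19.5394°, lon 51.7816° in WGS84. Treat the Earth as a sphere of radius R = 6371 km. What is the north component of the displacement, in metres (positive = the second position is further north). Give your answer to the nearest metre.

Δφ = 19.5394° − 19.5444° = -0.0050°; Δλ = 51.7816° − 51.7760° = +0.0056°.
1° along a meridian = πR/180 = 111195 m.
ΔN = Δφ × 111195 = -556.0 m; ΔE = Δλ × 111195 × cos(19.5444°) = +0.0056 × 111195 × 0.942383 = 586.8 m.

ΔN = -556 m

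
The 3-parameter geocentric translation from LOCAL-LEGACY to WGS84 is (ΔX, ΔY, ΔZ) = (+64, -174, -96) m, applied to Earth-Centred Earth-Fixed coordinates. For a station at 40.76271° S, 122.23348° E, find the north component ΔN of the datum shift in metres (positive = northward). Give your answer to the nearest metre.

At φ = -40.76271°, λ = 122.23348°: sin φ = -0.652928, cos φ = 0.757420, sin λ = 0.845882, cos λ = -0.533371.
ΔN = −sin φ cos λ·ΔX − sin φ sin λ·ΔY + cos φ·ΔZ = −(-0.652928)(-0.533371)(64) − (-0.652928)(0.845882)(-174) + (0.757420)(-96) = -191.10 m.

ΔN = -191 m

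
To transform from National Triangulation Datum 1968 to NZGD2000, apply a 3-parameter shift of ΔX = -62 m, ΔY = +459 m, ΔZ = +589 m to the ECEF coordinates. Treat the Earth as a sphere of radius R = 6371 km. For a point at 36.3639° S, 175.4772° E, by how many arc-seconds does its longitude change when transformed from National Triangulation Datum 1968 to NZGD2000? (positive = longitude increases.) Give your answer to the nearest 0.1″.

sin φ = -0.592912, cos φ = 0.805268, sin λ = 0.078856, cos λ = -0.996886.
East component: ΔE = −sin λ·ΔX + cos λ·ΔY = −(0.078856)(-62) + (-0.996886)(459) = -452.68 m.
1° of latitude spans πR/180 = 111195 m; at latitude φ, 1° of longitude spans that × cos φ = 89541.7 m, so Δλ = -452.68 / 89541.7 × 3600 = -18.200″.

Δλ = -18.2″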